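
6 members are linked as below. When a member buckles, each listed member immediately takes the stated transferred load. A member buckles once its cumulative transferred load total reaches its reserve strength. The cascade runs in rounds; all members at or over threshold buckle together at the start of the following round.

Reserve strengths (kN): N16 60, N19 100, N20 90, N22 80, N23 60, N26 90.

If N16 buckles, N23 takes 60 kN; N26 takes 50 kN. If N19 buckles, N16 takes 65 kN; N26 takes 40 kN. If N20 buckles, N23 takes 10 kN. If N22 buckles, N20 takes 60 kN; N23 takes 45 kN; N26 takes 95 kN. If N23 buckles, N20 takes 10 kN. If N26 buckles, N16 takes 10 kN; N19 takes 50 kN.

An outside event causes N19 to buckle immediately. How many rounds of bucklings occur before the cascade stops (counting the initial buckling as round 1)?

3

Round 1 — N19 buckles (initial).
  N16: +65 → 65 ≥ 60
  N26: +40 → 40 < 90
Round 2 — N16 buckles.
  N23: +60 → 60 ≥ 60
  N26: +50 → 90 ≥ 90
Round 3 — N23, N26 buckle.
  N20: +10 → 10 < 90
No further bucklings.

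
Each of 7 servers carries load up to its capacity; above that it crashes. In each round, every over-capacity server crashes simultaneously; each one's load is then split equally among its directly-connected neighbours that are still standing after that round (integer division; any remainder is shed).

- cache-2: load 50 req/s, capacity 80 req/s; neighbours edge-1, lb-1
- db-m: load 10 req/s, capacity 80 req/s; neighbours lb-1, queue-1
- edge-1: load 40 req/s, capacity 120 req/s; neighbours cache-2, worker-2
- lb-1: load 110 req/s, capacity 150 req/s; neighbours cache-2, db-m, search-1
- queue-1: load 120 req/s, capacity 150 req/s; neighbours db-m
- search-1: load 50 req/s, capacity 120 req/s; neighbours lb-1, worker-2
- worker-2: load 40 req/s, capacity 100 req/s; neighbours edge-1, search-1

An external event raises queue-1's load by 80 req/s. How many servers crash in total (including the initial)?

Round 1 — queue-1 at 200 > 150. queue-1 crashes.
  queue-1 sheds 200 req/s to db-m: 200 each.
    db-m: 10+200 = 210 > 80
Round 2 — db-m crashes.
  db-m sheds 210 req/s to lb-1: 210 each.
    lb-1: 110+210 = 320 > 150
Round 3 — lb-1 crashes.
  lb-1 sheds 320 req/s to cache-2, search-1: 160 each.
    cache-2: 50+160 = 210 > 80
    search-1: 50+160 = 210 > 120
Round 4 — cache-2, search-1 crash.
  cache-2 sheds 210 req/s to edge-1: 210 each.
    edge-1: 40+210 = 250 > 120
  search-1 sheds 210 req/s to worker-2: 210 each.
    worker-2: 40+210 = 250 > 100
Round 5 — edge-1, worker-2 crash.
  edge-1 sheds 250 req/s: no online neighbours, lost.
  worker-2 sheds 250 req/s: no online neighbours, lost.
No further crashes.

7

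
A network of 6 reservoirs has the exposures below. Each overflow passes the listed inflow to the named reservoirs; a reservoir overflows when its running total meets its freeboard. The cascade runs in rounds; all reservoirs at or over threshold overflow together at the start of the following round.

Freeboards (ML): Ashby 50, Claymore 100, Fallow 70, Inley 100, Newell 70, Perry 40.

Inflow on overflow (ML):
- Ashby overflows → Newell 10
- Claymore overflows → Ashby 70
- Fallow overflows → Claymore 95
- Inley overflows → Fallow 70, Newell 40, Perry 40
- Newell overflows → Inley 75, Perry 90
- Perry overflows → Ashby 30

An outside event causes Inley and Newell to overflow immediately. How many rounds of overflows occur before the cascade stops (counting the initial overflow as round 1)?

2

Round 1 — Inley, Newell overflow (initial).
  Fallow: +70 → 70 ≥ 70
  Perry: +40+90 → 130 ≥ 40
Round 2 — Fallow, Perry overflow.
  Ashby: +30 → 30 < 50
  Claymore: +95 → 95 < 100
No further overflows.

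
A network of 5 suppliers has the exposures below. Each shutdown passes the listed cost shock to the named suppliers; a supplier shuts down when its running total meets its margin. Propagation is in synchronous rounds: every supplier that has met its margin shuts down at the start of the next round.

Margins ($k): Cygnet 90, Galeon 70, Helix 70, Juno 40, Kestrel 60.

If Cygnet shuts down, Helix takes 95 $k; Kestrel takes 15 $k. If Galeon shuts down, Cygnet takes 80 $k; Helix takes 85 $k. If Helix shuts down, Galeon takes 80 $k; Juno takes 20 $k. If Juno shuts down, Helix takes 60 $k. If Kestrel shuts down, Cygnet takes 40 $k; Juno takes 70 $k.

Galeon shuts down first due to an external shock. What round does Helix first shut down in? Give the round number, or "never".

2

Round 1 — Galeon shuts down (initial).
  Cygnet: +80 → 80 < 90
  Helix: +85 → 85 ≥ 70
Round 2 — Helix shuts down.
  Juno: +20 → 20 < 40
No further shutdowns.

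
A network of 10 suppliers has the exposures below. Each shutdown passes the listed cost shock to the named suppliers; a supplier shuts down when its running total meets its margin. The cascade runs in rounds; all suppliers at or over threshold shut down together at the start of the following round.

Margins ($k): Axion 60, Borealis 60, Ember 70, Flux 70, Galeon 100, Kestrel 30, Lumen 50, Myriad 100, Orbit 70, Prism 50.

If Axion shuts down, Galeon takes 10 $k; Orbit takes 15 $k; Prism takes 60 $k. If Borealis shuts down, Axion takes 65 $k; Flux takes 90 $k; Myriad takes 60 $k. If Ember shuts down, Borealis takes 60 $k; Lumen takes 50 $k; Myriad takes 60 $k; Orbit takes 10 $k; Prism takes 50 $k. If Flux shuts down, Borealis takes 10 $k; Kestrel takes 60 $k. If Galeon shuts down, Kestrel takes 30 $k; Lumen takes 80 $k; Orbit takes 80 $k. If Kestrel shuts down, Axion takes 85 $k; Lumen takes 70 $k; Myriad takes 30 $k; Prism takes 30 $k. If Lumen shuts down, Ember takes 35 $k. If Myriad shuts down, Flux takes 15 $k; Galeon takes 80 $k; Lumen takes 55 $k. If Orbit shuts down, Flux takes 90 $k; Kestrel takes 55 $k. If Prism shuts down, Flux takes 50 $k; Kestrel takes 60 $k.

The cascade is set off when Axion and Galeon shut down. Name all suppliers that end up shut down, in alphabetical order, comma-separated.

Round 1 — Axion, Galeon shut down (initial).
  Kestrel: +30 → 30 ≥ 30
  Lumen: +80 → 80 ≥ 50
  Orbit: +15+80 → 95 ≥ 70
  Prism: +60 → 60 ≥ 50
Round 2 — Kestrel, Lumen, Orbit, Prism shut down.
  Ember: +35 → 35 < 70
  Flux: +90+50 → 140 ≥ 70
  Myriad: +30 → 30 < 100
Round 3 — Flux shuts down.
  Borealis: +10 → 10 < 60
No further shutdowns.

Axion, Flux, Galeon, Kestrel, Lumen, Orbit, Prism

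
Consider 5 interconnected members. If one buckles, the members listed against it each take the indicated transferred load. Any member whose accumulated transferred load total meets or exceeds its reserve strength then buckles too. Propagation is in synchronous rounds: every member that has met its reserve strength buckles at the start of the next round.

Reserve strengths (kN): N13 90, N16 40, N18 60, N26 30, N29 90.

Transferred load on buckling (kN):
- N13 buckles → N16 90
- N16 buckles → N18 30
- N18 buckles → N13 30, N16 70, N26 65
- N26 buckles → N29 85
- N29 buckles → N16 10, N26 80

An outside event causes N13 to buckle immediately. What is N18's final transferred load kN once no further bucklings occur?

Round 1 — N13 buckles (initial).
  N16: +90 → 90 ≥ 40
Round 2 — N16 buckles.
  N18: +30 → 30 < 60
No further bucklings.

30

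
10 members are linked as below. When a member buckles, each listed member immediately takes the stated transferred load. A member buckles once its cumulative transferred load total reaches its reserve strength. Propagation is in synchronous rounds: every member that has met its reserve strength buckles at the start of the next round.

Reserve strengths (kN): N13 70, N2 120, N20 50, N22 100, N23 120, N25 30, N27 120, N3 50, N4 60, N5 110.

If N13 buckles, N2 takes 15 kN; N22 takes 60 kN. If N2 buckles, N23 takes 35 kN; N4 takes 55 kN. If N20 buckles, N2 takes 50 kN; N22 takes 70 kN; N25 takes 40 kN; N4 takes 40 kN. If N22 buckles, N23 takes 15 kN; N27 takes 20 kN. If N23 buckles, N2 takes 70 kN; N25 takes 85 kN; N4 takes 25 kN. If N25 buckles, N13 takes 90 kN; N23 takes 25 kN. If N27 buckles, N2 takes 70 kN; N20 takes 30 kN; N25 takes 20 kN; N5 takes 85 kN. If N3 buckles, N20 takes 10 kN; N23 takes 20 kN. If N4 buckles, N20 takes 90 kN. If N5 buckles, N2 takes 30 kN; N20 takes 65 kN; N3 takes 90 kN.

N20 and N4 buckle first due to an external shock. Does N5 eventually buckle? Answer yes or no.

Round 1 — N20, N4 buckle (initial).
  N2: +50 → 50 < 120
  N22: +70 → 70 < 100
  N25: +40 → 40 ≥ 30
Round 2 — N25 buckles.
  N13: +90 → 90 ≥ 70
  N23: +25 → 25 < 120
Round 3 — N13 buckles.
  N2: +15 → 65 < 120
  N22: +60 → 130 ≥ 100
Round 4 — N22 buckles.
  N23: +15 → 40 < 120
  N27: +20 → 20 < 120
No further bucklings.

no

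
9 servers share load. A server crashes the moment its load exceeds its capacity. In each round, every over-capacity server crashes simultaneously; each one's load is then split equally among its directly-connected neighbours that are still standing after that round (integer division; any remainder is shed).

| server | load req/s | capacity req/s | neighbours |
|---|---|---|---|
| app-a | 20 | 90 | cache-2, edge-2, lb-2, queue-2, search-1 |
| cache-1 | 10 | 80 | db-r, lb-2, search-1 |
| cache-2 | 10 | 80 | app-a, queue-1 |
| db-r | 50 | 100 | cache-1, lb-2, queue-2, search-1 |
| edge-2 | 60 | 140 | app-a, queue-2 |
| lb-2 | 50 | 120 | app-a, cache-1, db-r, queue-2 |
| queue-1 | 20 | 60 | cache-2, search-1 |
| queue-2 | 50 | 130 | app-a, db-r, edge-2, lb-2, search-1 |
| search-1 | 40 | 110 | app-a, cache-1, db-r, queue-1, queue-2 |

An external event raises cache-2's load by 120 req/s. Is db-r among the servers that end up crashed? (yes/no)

no

Round 1 — cache-2 at 130 > 80. cache-2 crashes.
  cache-2 sheds 130 req/s to app-a, queue-1: 65 each.
    app-a: 20+65 = 85 ≤ 90
    queue-1: 20+65 = 85 > 60
Round 2 — queue-1 crashes.
  queue-1 sheds 85 req/s to search-1: 85 each.
    search-1: 40+85 = 125 > 110
Round 3 — search-1 crashes.
  search-1 sheds 125 req/s to app-a, cache-1, db-r, queue-2: 31 each (1 lost).
    app-a: 85+31 = 116 > 90
    cache-1: 10+31 = 41 ≤ 80
    db-r: 50+31 = 81 ≤ 100
    queue-2: 50+31 = 81 ≤ 130
Round 4 — app-a crashes.
  app-a sheds 116 req/s to edge-2, lb-2, queue-2: 38 each (2 lost).
    edge-2: 60+38 = 98 ≤ 140
    lb-2: 50+38 = 88 ≤ 120
    queue-2: 81+38 = 119 ≤ 130
No further crashes.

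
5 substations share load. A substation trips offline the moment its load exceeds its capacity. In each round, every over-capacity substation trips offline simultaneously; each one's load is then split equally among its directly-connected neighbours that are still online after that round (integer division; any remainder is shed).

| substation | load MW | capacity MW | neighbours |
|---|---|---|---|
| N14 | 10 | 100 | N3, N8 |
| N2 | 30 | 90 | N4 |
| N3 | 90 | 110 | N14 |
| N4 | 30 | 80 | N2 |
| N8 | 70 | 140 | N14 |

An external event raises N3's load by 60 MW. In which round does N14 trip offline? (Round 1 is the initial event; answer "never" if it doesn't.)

2

Round 1 — N3 at 150 > 110. N3 trips offline.
  N3 sheds 150 MW to N14: 150 each.
    N14: 10+150 = 160 > 100
Round 2 — N14 trips offline.
  N14 sheds 160 MW to N8: 160 each.
    N8: 70+160 = 230 > 140
Round 3 — N8 trips offline.
  N8 sheds 230 MW: no online neighbours, lost.
No further trips.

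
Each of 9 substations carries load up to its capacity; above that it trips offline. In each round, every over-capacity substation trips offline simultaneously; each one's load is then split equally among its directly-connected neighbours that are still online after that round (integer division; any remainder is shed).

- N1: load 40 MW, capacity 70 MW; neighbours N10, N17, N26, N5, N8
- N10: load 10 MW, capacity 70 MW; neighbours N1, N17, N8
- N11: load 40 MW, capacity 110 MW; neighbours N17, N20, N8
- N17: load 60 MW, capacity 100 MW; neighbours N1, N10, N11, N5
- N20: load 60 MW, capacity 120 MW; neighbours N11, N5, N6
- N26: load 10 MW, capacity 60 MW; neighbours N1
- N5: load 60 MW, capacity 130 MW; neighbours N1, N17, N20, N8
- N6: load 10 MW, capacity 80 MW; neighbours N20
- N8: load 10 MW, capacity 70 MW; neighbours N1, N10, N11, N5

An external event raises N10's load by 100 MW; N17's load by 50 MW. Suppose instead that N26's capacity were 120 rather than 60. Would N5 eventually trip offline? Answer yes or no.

yes

With N26's capacity at 120:
Round 1 — N10 at 110 > 70; N17 at 110 > 100. N10, N17 trip offline.
  N10 sheds 110 MW to N1, N8: 55 each.
    N1: 40+55 = 95 > 70
    N8: 10+55 = 65 ≤ 70
  N17 sheds 110 MW to N1, N11, N5: 36 each (2 lost).
    N1: 95+36 = 131 > 70
    N11: 40+36 = 76 ≤ 110
    N5: 60+36 = 96 ≤ 130
Round 2 — N1 trips offline.
  N1 sheds 131 MW to N26, N5, N8: 43 each (2 lost).
    N26: 10+43 = 53 ≤ 120
    N5: 96+43 = 139 > 130
    N8: 65+43 = 108 > 70
Round 3 — N5, N8 trip offline.
  N5 sheds 139 MW to N20: 139 each.
    N20: 60+139 = 199 > 120
  N8 sheds 108 MW to N11: 108 each.
    N11: 76+108 = 184 > 110
Round 4 — N11, N20 trip offline.
  N11 sheds 184 MW: no online neighbours, lost.
  N20 sheds 199 MW to N6: 199 each.
    N6: 10+199 = 209 > 80
Round 5 — N6 trips offline.
  N6 sheds 209 MW: no online neighbours, lost.
No further trips.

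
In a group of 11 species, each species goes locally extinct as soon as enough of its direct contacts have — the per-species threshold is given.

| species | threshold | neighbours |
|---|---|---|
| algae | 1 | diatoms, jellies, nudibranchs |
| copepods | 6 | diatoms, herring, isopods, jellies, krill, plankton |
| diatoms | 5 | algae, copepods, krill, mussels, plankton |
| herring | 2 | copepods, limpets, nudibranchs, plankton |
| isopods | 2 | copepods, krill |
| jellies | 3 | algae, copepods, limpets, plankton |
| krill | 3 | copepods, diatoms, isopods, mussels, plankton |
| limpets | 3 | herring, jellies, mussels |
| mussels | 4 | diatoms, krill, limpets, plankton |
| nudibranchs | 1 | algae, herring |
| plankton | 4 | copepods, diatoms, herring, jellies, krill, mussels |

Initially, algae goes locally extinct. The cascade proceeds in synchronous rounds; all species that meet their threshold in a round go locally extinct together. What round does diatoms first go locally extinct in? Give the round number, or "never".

never

Round 1 — algae goes locally extinct (initial).
Round 2 — checking thresholds:
  diatoms: 1 of 5 neighbours < 5, not yet.
  jellies: 1 of 4 neighbours < 3, not yet.
  nudibranchs: 1 of 2 neighbours ≥ 1, goes locally extinct.
Round 3 — no new extinctions; cascade stops.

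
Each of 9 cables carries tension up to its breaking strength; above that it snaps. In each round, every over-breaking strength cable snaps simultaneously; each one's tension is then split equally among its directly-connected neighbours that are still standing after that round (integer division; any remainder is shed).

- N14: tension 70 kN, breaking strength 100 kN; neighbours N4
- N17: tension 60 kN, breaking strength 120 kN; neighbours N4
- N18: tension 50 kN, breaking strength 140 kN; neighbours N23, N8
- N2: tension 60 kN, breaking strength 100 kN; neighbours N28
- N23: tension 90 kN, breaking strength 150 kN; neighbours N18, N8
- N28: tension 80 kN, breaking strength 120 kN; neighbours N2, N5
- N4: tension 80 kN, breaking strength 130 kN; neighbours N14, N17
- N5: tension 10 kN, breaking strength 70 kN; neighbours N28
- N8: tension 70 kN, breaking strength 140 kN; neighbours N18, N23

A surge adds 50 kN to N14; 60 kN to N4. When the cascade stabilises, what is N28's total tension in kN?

80

Round 1 — N14 at 120 > 100; N4 at 140 > 130. N14, N4 snap.
  N14 sheds 120 kN: no online neighbours, lost.
  N4 sheds 140 kN to N17: 140 each.
    N17: 60+140 = 200 > 120
Round 2 — N17 snaps.
  N17 sheds 200 kN: no online neighbours, lost.
No further breaks.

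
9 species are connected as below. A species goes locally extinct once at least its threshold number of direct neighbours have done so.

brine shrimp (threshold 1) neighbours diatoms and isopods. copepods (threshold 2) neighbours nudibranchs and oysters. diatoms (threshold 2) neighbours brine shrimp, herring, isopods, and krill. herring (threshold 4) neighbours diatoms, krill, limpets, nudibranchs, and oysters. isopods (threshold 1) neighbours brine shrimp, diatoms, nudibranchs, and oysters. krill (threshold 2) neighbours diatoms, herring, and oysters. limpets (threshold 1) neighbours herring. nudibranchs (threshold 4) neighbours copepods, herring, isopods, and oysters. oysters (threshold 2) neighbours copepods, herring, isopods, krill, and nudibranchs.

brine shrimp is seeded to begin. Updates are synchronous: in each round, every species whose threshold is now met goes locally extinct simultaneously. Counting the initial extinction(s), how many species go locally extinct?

3

Round 1 — brine shrimp goes locally extinct (initial).
Round 2 — checking thresholds:
  diatoms: 1 of 4 neighbours < 2, not yet.
  isopods: 1 of 4 neighbours ≥ 1, goes locally extinct.
Round 3 — checking thresholds:
  diatoms: 2 of 4 neighbours ≥ 2, goes locally extinct.
  nudibranchs: 1 of 4 neighbours < 4, not yet.
  oysters: 1 of 5 neighbours < 2, not yet.
Round 4 — no new extinctions; cascade stops.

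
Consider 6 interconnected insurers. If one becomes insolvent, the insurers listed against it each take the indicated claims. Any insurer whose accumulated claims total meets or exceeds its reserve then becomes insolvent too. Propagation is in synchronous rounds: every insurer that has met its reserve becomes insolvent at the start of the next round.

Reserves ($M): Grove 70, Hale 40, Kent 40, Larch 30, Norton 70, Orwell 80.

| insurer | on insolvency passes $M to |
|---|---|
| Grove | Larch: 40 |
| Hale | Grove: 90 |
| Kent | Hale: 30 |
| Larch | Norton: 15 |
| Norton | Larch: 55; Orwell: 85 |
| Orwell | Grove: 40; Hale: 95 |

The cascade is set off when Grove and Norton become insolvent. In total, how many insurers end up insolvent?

Round 1 — Grove, Norton become insolvent (initial).
  Larch: +40+55 → 95 ≥ 30
  Orwell: +85 → 85 ≥ 80
Round 2 — Larch, Orwell become insolvent.
  Hale: +95 → 95 ≥ 40
Round 3 — Hale becomes insolvent.
No further insolvencies.

5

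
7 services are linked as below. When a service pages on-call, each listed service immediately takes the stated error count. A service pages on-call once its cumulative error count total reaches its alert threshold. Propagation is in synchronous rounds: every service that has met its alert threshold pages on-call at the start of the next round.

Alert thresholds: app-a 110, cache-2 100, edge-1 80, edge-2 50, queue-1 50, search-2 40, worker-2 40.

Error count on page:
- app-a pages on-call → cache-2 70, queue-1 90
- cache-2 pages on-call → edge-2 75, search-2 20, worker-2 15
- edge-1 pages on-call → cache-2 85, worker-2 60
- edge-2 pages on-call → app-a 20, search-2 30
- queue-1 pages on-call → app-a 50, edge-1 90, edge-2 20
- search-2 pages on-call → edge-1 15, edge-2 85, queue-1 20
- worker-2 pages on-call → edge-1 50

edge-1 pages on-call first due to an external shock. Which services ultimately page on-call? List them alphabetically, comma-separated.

edge-1, worker-2

Round 1 — edge-1 pages on-call (initial).
  cache-2: +85 → 85 < 100
  worker-2: +60 → 60 ≥ 40
Round 2 — worker-2 pages on-call.
No further pages.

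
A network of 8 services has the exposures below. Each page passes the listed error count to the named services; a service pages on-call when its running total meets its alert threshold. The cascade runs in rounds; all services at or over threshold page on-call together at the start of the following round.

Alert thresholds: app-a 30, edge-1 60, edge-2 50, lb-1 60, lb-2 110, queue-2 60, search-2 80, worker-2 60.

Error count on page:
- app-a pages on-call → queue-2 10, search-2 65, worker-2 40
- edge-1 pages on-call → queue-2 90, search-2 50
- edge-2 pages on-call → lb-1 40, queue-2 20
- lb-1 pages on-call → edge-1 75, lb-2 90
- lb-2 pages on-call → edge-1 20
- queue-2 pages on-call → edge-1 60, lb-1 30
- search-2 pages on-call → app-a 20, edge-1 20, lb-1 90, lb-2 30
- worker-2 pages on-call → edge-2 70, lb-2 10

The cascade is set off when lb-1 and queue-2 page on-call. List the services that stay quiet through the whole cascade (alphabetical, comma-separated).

Round 1 — lb-1, queue-2 page on-call (initial).
  edge-1: +75+60 → 135 ≥ 60
  lb-2: +90 → 90 < 110
Round 2 — edge-1 pages on-call.
  search-2: +50 → 50 < 80
No further pages.

app-a, edge-2, lb-2, search-2, worker-2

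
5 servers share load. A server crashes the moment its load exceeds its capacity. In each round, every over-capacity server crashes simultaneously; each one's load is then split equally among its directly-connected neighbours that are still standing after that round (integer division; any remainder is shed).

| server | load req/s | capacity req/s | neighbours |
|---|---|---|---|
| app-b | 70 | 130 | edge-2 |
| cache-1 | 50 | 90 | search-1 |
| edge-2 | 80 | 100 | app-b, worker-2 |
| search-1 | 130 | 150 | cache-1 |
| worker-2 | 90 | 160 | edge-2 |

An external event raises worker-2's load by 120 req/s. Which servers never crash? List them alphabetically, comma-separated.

cache-1, search-1

Round 1 — worker-2 at 210 > 160. worker-2 crashes.
  worker-2 sheds 210 req/s to edge-2: 210 each.
    edge-2: 80+210 = 290 > 100
Round 2 — edge-2 crashes.
  edge-2 sheds 290 req/s to app-b: 290 each.
    app-b: 70+290 = 360 > 130
Round 3 — app-b crashes.
  app-b sheds 360 req/s: no online neighbours, lost.
No further crashes.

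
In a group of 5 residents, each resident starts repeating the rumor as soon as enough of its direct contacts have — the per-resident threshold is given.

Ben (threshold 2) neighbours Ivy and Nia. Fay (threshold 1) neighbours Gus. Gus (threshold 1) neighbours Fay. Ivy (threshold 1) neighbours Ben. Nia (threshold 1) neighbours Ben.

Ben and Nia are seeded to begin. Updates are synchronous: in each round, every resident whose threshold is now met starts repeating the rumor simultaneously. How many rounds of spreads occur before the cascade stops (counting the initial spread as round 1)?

2

Round 1 — Ben, Nia start repeating the rumor (initial).
Round 2 — checking thresholds:
  Ivy: 1 of 1 neighbours ≥ 1, starts repeating the rumor.
Round 3 — no new spreads; cascade stops.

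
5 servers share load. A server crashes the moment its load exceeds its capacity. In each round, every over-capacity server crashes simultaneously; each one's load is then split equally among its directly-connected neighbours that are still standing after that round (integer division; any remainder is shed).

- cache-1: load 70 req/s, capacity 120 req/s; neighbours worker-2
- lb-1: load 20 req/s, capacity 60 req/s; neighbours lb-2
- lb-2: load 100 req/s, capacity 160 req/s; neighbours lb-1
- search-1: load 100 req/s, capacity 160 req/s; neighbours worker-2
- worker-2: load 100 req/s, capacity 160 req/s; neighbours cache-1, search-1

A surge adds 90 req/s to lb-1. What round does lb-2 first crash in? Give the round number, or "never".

Round 1 — lb-1 at 110 > 60. lb-1 crashes.
  lb-1 sheds 110 req/s to lb-2: 110 each.
    lb-2: 100+110 = 210 > 160
Round 2 — lb-2 crashes.
  lb-2 sheds 210 req/s: no online neighbours, lost.
No further crashes.

2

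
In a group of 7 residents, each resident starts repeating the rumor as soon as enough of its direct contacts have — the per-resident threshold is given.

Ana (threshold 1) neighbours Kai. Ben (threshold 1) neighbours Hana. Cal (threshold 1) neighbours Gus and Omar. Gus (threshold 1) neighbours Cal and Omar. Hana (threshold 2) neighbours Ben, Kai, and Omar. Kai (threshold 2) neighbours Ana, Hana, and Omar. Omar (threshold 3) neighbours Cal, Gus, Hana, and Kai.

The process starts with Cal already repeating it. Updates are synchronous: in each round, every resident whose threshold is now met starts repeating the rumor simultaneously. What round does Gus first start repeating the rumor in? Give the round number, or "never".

Round 1 — Cal starts repeating the rumor (initial).
Round 2 — checking thresholds:
  Gus: 1 of 2 neighbours ≥ 1, starts repeating the rumor.
  Omar: 1 of 4 neighbours < 3, not yet.
Round 3 — no new spreads; cascade stops.

2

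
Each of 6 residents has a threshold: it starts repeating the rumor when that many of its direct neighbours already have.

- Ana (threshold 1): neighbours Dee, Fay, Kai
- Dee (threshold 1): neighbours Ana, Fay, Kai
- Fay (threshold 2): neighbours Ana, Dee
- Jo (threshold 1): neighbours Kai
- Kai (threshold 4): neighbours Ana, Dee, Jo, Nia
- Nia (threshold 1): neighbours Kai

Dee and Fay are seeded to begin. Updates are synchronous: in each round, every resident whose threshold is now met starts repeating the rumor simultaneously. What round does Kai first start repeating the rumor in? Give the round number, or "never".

never

Round 1 — Dee, Fay start repeating the rumor (initial).
Round 2 — checking thresholds:
  Ana: 2 of 3 neighbours ≥ 1, starts repeating the rumor.
  Kai: 1 of 4 neighbours < 4, holds.
Round 3 — no new spreads; cascade stops.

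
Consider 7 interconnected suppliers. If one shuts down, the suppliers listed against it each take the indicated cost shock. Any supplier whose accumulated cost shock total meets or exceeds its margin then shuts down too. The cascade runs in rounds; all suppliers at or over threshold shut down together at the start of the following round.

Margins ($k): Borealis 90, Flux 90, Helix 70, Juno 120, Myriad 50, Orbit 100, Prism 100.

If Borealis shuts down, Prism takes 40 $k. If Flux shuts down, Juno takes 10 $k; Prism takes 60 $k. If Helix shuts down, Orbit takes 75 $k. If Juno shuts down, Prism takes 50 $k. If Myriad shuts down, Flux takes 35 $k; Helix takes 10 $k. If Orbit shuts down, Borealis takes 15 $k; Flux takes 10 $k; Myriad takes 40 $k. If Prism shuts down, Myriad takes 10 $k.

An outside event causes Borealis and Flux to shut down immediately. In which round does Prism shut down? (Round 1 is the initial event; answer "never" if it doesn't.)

2

Round 1 — Borealis, Flux shut down (initial).
  Juno: +10 → 10 < 120
  Prism: +40+60 → 100 ≥ 100
Round 2 — Prism shuts down.
  Myriad: +10 → 10 < 50
No further shutdowns.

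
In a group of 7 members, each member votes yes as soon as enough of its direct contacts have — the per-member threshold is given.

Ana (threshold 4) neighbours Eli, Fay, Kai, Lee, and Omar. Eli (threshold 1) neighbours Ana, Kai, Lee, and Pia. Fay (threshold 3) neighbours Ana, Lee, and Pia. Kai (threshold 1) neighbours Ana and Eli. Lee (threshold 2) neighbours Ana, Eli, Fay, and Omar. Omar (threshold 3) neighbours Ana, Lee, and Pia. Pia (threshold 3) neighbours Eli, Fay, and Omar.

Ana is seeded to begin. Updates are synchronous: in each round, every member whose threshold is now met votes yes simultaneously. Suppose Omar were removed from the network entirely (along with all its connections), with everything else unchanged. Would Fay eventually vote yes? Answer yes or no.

no

With Omar removed:
Round 1 — Ana votes yes (initial).
Round 2 — checking thresholds:
  Eli: 1 of 4 neighbours ≥ 1, votes yes.
  Fay: 1 of 3 neighbours < 3, not yet.
  Kai: 1 of 2 neighbours ≥ 1, votes yes.
  Lee: 1 of 3 neighbours < 2, not yet.
Round 3 — checking thresholds:
  Fay: 1 of 3 neighbours < 3, not yet.
  Lee: 2 of 3 neighbours ≥ 2, votes yes.
  Pia: 1 of 2 neighbours < 3, not yet.
Round 4 — no new yes votes; cascade stops.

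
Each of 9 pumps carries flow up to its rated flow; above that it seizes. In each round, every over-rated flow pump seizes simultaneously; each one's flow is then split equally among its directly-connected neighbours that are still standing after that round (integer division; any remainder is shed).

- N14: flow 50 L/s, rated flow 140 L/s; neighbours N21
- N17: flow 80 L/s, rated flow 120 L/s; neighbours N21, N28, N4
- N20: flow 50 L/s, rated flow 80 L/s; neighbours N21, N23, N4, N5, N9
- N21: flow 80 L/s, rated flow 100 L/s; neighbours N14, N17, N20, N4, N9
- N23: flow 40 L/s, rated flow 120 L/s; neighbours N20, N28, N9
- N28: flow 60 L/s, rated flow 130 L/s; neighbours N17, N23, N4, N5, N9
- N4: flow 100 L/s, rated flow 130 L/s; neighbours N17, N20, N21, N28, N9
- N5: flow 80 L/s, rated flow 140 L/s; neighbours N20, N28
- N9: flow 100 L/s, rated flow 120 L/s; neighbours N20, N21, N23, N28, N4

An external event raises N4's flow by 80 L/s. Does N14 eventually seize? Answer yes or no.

Round 1 — N4 at 180 > 130. N4 seizes.
  N4 sheds 180 L/s to N17, N20, N21, N28, N9: 36 each.
    N17: 80+36 = 116 ≤ 120
    N20: 50+36 = 86 > 80
    N21: 80+36 = 116 > 100
    N28: 60+36 = 96 ≤ 130
    N9: 100+36 = 136 > 120
Round 2 — N20, N21, N9 seize.
  N20 sheds 86 L/s to N23, N5: 43 each.
    N23: 40+43 = 83 ≤ 120
    N5: 80+43 = 123 ≤ 140
  N21 sheds 116 L/s to N14, N17: 58 each.
    N14: 50+58 = 108 ≤ 140
    N17: 116+58 = 174 > 120
  N9 sheds 136 L/s to N23, N28: 68 each.
    N23: 83+68 = 151 > 120
    N28: 96+68 = 164 > 130
Round 3 — N17, N23, N28 seize.
  N17 sheds 174 L/s: no online neighbours, lost.
  N23 sheds 151 L/s: no online neighbours, lost.
  N28 sheds 164 L/s to N5: 164 each.
    N5: 123+164 = 287 > 140
Round 4 — N5 seizes.
  N5 sheds 287 L/s: no online neighbours, lost.
No further seizures.

no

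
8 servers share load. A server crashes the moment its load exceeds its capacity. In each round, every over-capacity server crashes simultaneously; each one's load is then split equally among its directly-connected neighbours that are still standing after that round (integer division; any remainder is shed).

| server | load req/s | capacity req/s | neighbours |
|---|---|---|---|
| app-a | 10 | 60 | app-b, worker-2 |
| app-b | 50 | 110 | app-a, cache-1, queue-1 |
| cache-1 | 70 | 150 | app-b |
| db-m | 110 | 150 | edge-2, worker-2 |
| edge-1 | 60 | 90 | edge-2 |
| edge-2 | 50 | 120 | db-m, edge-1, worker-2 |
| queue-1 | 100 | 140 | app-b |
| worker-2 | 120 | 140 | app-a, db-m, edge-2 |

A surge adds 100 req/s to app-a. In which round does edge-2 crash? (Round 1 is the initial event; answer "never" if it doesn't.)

3

Round 1 — app-a at 110 > 60. app-a crashes.
  app-a sheds 110 req/s to app-b, worker-2: 55 each.
    app-b: 50+55 = 105 ≤ 110
    worker-2: 120+55 = 175 > 140
Round 2 — worker-2 crashes.
  worker-2 sheds 175 req/s to db-m, edge-2: 87 each (1 lost).
    db-m: 110+87 = 197 > 150
    edge-2: 50+87 = 137 > 120
Round 3 — db-m, edge-2 crash.
  db-m sheds 197 req/s: no online neighbours, lost.
  edge-2 sheds 137 req/s to edge-1: 137 each.
    edge-1: 60+137 = 197 > 90
Round 4 — edge-1 crashes.
  edge-1 sheds 197 req/s: no online neighbours, lost.
No further crashes.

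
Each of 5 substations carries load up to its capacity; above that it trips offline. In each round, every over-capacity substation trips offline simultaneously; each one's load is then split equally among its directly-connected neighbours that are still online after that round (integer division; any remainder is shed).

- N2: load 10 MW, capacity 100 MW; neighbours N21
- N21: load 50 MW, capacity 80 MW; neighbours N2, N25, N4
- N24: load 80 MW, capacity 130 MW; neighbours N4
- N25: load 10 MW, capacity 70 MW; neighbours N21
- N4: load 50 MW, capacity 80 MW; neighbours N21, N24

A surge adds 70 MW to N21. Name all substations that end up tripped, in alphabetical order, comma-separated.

N21, N24, N4

Round 1 — N21 at 120 > 80. N21 trips offline.
  N21 sheds 120 MW to N2, N25, N4: 40 each.
    N2: 10+40 = 50 ≤ 100
    N25: 10+40 = 50 ≤ 70
    N4: 50+40 = 90 > 80
Round 2 — N4 trips offline.
  N4 sheds 90 MW to N24: 90 each.
    N24: 80+90 = 170 > 130
Round 3 — N24 trips offline.
  N24 sheds 170 MW: no online neighbours, lost.
No further trips.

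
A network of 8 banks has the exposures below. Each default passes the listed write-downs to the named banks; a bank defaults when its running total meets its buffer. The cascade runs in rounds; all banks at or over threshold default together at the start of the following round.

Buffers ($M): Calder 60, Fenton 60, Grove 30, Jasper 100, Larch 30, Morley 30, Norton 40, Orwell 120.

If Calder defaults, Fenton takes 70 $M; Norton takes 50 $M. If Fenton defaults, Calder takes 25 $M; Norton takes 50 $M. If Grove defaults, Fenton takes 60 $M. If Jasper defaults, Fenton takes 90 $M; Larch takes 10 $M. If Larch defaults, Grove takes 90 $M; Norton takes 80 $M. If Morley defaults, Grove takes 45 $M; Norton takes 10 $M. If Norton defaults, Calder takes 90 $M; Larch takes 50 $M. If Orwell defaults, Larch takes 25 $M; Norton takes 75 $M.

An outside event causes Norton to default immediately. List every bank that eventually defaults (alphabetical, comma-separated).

Round 1 — Norton defaults (initial).
  Calder: +90 → 90 ≥ 60
  Larch: +50 → 50 ≥ 30
Round 2 — Calder, Larch default.
  Fenton: +70 → 70 ≥ 60
  Grove: +90 → 90 ≥ 30
Round 3 — Fenton, Grove default.
No further defaults.

Calder, Fenton, Grove, Larch, Norton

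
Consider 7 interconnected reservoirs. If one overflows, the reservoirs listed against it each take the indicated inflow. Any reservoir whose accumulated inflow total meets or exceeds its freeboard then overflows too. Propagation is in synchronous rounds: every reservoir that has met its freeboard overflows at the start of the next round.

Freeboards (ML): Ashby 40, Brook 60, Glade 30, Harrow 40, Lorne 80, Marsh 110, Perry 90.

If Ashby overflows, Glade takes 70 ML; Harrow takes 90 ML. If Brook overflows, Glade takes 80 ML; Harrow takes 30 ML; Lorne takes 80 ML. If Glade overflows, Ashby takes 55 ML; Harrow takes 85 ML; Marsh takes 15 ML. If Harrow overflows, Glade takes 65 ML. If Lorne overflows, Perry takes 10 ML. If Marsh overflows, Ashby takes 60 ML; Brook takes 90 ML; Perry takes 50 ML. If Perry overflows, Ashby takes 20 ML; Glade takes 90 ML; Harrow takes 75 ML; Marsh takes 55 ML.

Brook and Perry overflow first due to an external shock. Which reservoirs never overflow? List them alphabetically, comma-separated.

Round 1 — Brook, Perry overflow (initial).
  Ashby: +20 → 20 < 40
  Glade: +80+90 → 170 ≥ 30
  Harrow: +30+75 → 105 ≥ 40
  Lorne: +80 → 80 ≥ 80
  Marsh: +55 → 55 < 110
Round 2 — Glade, Harrow, Lorne overflow.
  Ashby: +55 → 75 ≥ 40
  Marsh: +15 → 70 < 110
Round 3 — Ashby overflows.
No further overflows.

Marsh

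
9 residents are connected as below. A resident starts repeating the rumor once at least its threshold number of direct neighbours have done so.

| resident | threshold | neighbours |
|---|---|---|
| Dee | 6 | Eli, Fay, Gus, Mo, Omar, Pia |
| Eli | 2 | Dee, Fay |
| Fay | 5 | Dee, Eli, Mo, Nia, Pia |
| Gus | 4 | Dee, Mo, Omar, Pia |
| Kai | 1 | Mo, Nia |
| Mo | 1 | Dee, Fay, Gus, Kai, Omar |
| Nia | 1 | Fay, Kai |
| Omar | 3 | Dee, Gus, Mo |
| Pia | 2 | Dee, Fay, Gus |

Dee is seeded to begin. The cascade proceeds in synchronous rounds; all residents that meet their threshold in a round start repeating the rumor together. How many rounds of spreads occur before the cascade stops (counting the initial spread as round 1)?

4

Round 1 — Dee starts repeating the rumor (initial).
Round 2 — checking thresholds:
  Eli: 1 of 2 neighbours < 2, not yet.
  Fay: 1 of 5 neighbours < 5, not yet.
  Gus: 1 of 4 neighbours < 4, not yet.
  Mo: 1 of 5 neighbours ≥ 1, starts repeating the rumor.
  Omar: 1 of 3 neighbours < 3, not yet.
  Pia: 1 of 3 neighbours < 2, not yet.
Round 3 — checking thresholds:
  Eli: 1 of 2 neighbours < 2, not yet.
  Fay: 2 of 5 neighbours < 5, not yet.
  Gus: 2 of 4 neighbours < 4, not yet.
  Kai: 1 of 2 neighbours ≥ 1, starts repeating the rumor.
  Omar: 2 of 3 neighbours < 3, not yet.
  Pia: 1 of 3 neighbours < 2, not yet.
Round 4 — checking thresholds:
  Eli: 1 of 2 neighbours < 2, not yet.
  Fay: 2 of 5 neighbours < 5, not yet.
  Gus: 2 of 4 neighbours < 4, not yet.
  Nia: 1 of 2 neighbours ≥ 1, starts repeating the rumor.
  Omar: 2 of 3 neighbours < 3, not yet.
  Pia: 1 of 3 neighbours < 2, not yet.
Round 5 — no new spreads; cascade stops.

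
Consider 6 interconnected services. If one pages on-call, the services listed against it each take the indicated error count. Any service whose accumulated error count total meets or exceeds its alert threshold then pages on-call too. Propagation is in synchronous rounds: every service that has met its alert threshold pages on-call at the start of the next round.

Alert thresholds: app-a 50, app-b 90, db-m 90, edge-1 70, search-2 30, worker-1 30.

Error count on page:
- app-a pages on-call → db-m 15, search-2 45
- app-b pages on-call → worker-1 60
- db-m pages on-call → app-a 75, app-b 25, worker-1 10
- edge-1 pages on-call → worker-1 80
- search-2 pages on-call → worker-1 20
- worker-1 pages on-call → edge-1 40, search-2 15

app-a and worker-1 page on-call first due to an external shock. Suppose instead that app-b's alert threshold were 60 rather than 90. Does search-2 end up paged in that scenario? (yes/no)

With app-b's alert threshold at 60:
Round 1 — app-a, worker-1 page on-call (initial).
  db-m: +15 → 15 < 90
  edge-1: +40 → 40 < 70
  search-2: +45+15 → 60 ≥ 30
Round 2 — search-2 pages on-call.
No further pages.

yes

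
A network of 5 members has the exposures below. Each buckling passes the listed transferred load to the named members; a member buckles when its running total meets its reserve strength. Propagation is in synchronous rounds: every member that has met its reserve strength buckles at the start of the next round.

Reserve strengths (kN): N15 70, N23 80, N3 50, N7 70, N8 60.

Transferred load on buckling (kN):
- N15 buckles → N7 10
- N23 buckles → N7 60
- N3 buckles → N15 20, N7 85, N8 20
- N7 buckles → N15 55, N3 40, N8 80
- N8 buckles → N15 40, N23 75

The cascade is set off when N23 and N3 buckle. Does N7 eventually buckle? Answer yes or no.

Round 1 — N23, N3 buckle (initial).
  N15: +20 → 20 < 70
  N7: +60+85 → 145 ≥ 70
  N8: +20 → 20 < 60
Round 2 — N7 buckles.
  N15: +55 → 75 ≥ 70
  N8: +80 → 100 ≥ 60
Round 3 — N15, N8 buckle.
No further bucklings.

yes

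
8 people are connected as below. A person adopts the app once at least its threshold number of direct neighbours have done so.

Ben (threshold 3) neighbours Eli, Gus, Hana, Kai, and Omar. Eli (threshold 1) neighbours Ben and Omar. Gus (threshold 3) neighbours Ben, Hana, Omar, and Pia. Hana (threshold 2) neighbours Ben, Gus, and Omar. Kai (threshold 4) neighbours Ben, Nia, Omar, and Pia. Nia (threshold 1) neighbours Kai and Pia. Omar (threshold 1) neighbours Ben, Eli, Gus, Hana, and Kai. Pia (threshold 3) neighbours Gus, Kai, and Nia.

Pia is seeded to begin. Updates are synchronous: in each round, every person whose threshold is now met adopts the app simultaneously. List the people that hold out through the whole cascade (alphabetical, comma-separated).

Ben, Eli, Gus, Hana, Kai, Omar

Round 1 — Pia adopts the app (initial).
Round 2 — checking thresholds:
  Gus: 1 of 4 neighbours < 3, below threshold.
  Kai: 1 of 4 neighbours < 4, below threshold.
  Nia: 1 of 2 neighbours ≥ 1, adopts the app.
Round 3 — no new adoptions; cascade stops.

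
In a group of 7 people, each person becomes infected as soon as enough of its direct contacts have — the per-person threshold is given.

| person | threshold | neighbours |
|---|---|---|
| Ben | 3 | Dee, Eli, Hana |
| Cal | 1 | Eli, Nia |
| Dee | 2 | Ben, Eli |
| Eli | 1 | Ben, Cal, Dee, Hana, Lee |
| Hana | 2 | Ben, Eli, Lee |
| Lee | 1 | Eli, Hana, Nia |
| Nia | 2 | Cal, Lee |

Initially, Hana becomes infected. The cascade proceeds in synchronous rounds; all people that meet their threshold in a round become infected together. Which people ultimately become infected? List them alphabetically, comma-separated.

Cal, Eli, Hana, Lee, Nia

Round 1 — Hana becomes infected (initial).
Round 2 — checking thresholds:
  Ben: 1 of 3 neighbours < 3, below threshold.
  Eli: 1 of 5 neighbours ≥ 1, becomes infected.
  Lee: 1 of 3 neighbours ≥ 1, becomes infected.
Round 3 — checking thresholds:
  Ben: 2 of 3 neighbours < 3, below threshold.
  Cal: 1 of 2 neighbours ≥ 1, becomes infected.
  Dee: 1 of 2 neighbours < 2, below threshold.
  Nia: 1 of 2 neighbours < 2, below threshold.
Round 4 — checking thresholds:
  Ben: 2 of 3 neighbours < 3, below threshold.
  Dee: 1 of 2 neighbours < 2, below threshold.
  Nia: 2 of 2 neighbours ≥ 2, becomes infected.
Round 5 — no new infections; cascade stops.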